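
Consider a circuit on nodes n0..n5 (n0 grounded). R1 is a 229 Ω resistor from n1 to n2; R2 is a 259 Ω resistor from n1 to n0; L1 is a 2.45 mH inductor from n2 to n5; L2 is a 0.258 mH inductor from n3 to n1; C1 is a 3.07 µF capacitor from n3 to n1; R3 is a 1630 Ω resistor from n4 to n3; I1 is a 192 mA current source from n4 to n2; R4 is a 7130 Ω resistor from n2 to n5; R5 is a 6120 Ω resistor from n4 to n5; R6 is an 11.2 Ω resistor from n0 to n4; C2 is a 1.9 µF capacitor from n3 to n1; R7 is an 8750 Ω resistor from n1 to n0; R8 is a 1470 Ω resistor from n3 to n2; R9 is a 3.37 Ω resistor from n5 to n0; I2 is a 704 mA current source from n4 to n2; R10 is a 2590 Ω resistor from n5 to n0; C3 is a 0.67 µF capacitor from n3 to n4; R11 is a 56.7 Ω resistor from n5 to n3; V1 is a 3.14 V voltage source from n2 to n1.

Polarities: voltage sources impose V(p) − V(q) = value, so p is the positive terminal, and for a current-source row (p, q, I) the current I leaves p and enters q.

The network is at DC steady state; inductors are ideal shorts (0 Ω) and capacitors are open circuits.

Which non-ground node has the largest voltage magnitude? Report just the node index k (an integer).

4

MNA unknowns: 5 node voltages V₁..V_5 plus 3 source currents (L1, L2, V1)
R1: Y=0.004367 on G[1,2]
R2: Y=0.003861 on G[1,0]
L1: row V2−V5=0, i_L1 at 2,5
L2: row V3−V1=0, i_L2 at 3,1
C1: Y=0.000 on G[3,1]
R3: Y=0.0006135 on G[4,3]
I1: z[4]−=0.192, z[2]+=0.192
R4: Y=0.0001403 on G[2,5]
R5: Y=0.0001634 on G[4,5]
R6: Y=0.08929 on G[0,4]
C2: Y=0.000 on G[3,1]
R7: Y=0.0001143 on G[1,0]
R8: Y=0.0006803 on G[3,2]
R9: Y=0.2967 on G[5,0]
I2: z[4]−=0.704, z[2]+=0.704
R10: Y=0.0003861 on G[5,0]
C3: Y=0.000 on G[3,4]
R11: Y=0.01764 on G[5,3]
V1: row V2−V1=3.14, i_V1 at 2,1
solve → V1=-0.1497, V2=2.990, V3=-0.1497, V4=-9.944, V5=2.990
aux → i_L1=0.9460, i_L2=0.05151, i_V1=-0.06581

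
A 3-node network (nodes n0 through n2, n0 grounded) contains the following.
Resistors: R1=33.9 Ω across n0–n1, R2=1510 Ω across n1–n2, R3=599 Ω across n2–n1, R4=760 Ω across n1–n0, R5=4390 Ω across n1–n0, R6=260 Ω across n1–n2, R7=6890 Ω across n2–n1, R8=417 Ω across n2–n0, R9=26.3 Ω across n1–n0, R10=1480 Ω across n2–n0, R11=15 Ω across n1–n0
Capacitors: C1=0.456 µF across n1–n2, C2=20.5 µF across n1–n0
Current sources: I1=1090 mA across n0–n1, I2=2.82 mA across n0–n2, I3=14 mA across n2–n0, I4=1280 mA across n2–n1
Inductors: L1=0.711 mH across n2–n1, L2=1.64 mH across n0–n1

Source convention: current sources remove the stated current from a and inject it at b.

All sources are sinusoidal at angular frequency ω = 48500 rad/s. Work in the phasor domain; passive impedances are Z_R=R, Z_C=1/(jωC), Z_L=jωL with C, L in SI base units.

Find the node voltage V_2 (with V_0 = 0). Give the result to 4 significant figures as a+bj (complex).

-89.32-66.61j V

Apply KCL at each of the 2 non-ground nodes and solve the resulting linear system.
Node n1: branches {R1, R2, C1, I1, R3, L1, R4, C2, R5, R6, R7, R9, L2, R11, I4} → V_1 = 0.3917-1.324j
Node n2: branches {R2, C1, R3, L1, R6, I2, R7, I3, R8, R10, I4} → V_2 = -89.32-66.61j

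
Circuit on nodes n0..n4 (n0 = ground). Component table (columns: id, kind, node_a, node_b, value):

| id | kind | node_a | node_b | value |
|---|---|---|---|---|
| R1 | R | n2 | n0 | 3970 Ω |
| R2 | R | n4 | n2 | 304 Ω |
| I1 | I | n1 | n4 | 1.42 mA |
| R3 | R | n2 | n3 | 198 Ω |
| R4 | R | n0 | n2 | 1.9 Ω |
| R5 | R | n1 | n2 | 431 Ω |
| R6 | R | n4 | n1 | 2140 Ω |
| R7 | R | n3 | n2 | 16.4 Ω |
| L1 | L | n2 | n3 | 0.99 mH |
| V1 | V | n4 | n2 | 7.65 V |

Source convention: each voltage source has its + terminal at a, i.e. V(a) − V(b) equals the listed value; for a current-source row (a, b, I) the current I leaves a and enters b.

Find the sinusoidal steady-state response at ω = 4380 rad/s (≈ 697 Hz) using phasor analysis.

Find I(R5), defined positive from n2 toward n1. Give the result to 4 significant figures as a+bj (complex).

Apply KCL at each of the 4 non-ground nodes and solve the resulting linear system.
Node n1: branches {I1, R5, R6} → V_1 = 0.7730+0.000j
Node n2: branches {R1, R2, R3, R4, R5, R7, L1, V1} → V_2 = 0.000+0.000j
Node n3: branches {R3, R7, L1} → V_3 = 0.000+0.000j
Node n4: branches {R2, I1, R6, V1} → V_4 = 7.650+0.000j
Source currents: i(V1)=-0.02696+0.000j

-0.001794+0.000j A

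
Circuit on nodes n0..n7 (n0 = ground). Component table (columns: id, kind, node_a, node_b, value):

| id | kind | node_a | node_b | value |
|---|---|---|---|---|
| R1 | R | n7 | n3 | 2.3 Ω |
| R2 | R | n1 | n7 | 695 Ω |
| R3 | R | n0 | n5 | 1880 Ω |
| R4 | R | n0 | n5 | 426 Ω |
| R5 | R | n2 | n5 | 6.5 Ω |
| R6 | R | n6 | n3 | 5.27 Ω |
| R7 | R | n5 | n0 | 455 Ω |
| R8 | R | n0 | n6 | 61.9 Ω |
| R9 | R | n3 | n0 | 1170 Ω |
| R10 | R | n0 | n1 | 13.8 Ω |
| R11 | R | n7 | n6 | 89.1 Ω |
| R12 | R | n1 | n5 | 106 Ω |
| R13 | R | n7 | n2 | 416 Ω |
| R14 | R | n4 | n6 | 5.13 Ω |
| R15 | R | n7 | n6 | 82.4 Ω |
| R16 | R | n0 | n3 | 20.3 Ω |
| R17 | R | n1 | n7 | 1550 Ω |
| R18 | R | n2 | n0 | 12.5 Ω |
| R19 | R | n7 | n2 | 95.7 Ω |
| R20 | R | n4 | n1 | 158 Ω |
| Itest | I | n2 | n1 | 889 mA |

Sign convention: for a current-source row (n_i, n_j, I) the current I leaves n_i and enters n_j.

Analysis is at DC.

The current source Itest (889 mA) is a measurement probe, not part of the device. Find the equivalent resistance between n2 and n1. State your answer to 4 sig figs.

R_eq = 18.96 Ω

MNA unknowns: 7 node voltages V₁..V_7
R1: Y=0.4348 on G[7,3]
R2: Y=0.001439 on G[1,7]
R3: Y=0.0005319 on G[0,5]
R4: Y=0.002347 on G[0,5]
R5: Y=0.1538 on G[2,5]
R6: Y=0.1898 on G[6,3]
R7: Y=0.002198 on G[5,0]
R8: Y=0.01616 on G[0,6]
R9: Y=0.0008547 on G[3,0]
R10: Y=0.07246 on G[0,1]
R11: Y=0.01122 on G[7,6]
R12: Y=0.009434 on G[1,5]
R13: Y=0.002404 on G[7,2]
R14: Y=0.1949 on G[4,6]
R15: Y=0.01214 on G[7,6]
R16: Y=0.04926 on G[0,3]
R17: Y=0.0006452 on G[1,7]
R18: Y=0.08000 on G[2,0]
R19: Y=0.01045 on G[7,2]
R20: Y=0.006329 on G[4,1]
Itest: z[2]−=0.889, z[1]+=0.889
solve → V1=9.170, V2=-7.688, V3=-0.3087, V4=0.2349, V5=-6.512, V6=-0.05519, V7=-0.4549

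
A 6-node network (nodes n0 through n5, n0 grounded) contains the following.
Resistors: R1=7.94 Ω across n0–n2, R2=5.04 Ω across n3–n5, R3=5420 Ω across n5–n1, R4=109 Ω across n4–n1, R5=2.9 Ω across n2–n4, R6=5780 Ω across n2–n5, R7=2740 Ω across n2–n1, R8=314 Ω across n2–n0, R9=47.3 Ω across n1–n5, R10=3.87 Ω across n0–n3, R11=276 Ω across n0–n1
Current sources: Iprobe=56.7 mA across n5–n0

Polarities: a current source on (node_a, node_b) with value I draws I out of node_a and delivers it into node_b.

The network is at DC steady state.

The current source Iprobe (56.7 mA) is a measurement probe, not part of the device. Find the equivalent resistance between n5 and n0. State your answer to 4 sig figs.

Element admittances at DC:
  Y(R1) = 0.1259 S between n0,n2
  Y(R2) = 0.1984 S between n3,n5
  Y(R3) = 0.0001845 S between n5,n1
  Y(R4) = 0.009174 S between n4,n1
  Y(R5) = 0.3448 S between n2,n4
  Y(R6) = 0.0001730 S between n2,n5
  Y(R7) = 0.0003650 S between n2,n1
  Y(R8) = 0.003185 S between n2,n0
  Y(R9) = 0.02114 S between n1,n5
  Y(R10) = 0.2584 S between n0,n3
  Y(R11) = 0.003623 S between n0,n1
  Iprobe: injects 0.0567 A into n0 (from n5)
Assemble and solve the 5×5 MNA system:
  V(n1)=-0.2993  V(n2)=-0.02068  V(n3)=-0.2049  V(n4)=-0.02790  V(n5)=-0.4717

R_eq = 8.320 Ω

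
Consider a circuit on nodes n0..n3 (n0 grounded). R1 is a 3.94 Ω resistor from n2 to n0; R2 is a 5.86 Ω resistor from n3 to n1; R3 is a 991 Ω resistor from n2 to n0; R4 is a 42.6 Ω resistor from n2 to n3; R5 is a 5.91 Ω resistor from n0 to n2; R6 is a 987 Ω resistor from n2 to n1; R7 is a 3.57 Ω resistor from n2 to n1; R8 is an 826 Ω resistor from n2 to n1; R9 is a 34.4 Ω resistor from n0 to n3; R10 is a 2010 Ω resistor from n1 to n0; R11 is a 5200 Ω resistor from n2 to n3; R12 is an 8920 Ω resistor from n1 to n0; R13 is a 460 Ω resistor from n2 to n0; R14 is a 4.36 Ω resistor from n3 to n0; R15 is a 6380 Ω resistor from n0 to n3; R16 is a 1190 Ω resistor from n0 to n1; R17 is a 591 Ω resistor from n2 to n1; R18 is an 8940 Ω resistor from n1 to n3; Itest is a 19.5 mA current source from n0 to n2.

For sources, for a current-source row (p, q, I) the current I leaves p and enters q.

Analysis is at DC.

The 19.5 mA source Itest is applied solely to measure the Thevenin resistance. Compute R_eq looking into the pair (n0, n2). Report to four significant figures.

MNA unknowns: 3 node voltages V₁..V_3
R1: Y=0.2538 on G[2,0]
R2: Y=0.1706 on G[3,1]
R3: Y=0.001009 on G[2,0]
R4: Y=0.02347 on G[2,3]
R5: Y=0.1692 on G[0,2]
R6: Y=0.001013 on G[2,1]
R7: Y=0.2801 on G[2,1]
R8: Y=0.001211 on G[2,1]
R9: Y=0.02907 on G[0,3]
R10: Y=0.0004975 on G[1,0]
R11: Y=0.0001923 on G[2,3]
R12: Y=0.0001121 on G[1,0]
R13: Y=0.002174 on G[2,0]
R14: Y=0.2294 on G[3,0]
R15: Y=0.0001567 on G[0,3]
R16: Y=0.0008403 on G[0,1]
R17: Y=0.001692 on G[2,1]
R18: Y=0.0001119 on G[1,3]
Itest: z[0]−=0.0195, z[2]+=0.0195
solve → V1=0.02838, V2=0.03796, V3=0.01268

R_eq = 1.947 Ω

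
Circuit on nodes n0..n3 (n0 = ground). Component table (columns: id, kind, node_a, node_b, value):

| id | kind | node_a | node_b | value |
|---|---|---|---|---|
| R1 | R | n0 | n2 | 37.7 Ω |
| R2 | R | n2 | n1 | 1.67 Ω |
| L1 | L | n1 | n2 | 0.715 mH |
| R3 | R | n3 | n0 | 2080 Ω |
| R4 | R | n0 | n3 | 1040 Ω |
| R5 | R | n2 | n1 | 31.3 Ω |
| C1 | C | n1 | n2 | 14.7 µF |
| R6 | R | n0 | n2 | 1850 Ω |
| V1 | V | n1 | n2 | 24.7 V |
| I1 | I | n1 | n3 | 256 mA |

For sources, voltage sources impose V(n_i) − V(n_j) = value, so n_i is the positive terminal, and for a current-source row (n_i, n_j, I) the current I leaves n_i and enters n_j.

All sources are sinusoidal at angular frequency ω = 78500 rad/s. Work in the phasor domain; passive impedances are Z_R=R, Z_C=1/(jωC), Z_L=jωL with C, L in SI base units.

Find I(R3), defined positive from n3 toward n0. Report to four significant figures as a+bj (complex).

MNA unknowns: 3 node voltages V₁..V_3 plus 1 source current (V1)
R1: Y=0.02653+0.000j on G[0,2]
R2: Y=0.5988+0.000j on G[2,1]
L1: Y=0.000-0.01782j on G[1,2]
R3: Y=0.0004808+0.000j on G[3,0]
R4: Y=0.0009615+0.000j on G[0,3]
R5: Y=0.03195+0.000j on G[2,1]
C1: Y=0.000+1.154j on G[1,2]
R6: Y=0.0005405+0.000j on G[0,2]
V1: row V1−V2=24.7, i_V1 at 1,2
I1: z[1]−=0.256, z[3]+=0.256
solve → V1=15.24+0.000j, V2=-9.458+0.000j, V3=177.5+0.000j
aux → i_V1=-15.84-28.06j

0.08533+0.000j A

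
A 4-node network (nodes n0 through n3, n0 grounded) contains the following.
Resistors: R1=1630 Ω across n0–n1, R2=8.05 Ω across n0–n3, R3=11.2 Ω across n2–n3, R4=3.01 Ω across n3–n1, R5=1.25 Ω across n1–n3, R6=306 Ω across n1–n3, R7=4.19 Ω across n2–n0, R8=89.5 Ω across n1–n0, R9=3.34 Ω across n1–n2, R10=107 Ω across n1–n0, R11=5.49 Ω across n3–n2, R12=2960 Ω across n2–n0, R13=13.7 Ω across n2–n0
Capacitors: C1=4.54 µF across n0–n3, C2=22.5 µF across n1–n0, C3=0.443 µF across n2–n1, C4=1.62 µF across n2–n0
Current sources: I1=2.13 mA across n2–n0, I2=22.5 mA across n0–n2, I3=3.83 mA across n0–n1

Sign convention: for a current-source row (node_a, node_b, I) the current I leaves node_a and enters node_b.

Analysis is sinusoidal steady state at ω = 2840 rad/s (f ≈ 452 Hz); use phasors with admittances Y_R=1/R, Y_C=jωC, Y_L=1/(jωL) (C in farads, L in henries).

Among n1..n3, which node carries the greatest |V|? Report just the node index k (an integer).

MNA unknowns: 3 node voltages V₁..V_3
R1: Y=0.0006135+0.000j on G[0,1]
R2: Y=0.1242+0.000j on G[0,3]
R3: Y=0.08929+0.000j on G[2,3]
R4: Y=0.3322+0.000j on G[3,1]
C1: Y=0.000+0.01289j on G[0,3]
C2: Y=0.000+0.06390j on G[1,0]
R5: Y=0.8000+0.000j on G[1,3]
C3: Y=0.000+0.001258j on G[2,1]
R6: Y=0.003268+0.000j on G[1,3]
R7: Y=0.2387+0.000j on G[2,0]
I1: z[2]−=0.00213, z[0]+=0.00213
R8: Y=0.01117+0.000j on G[1,0]
I2: z[0]−=0.0225, z[2]+=0.0225
R9: Y=0.2994+0.000j on G[1,2]
R10: Y=0.009346+0.000j on G[1,0]
R11: Y=0.1821+0.000j on G[3,2]
R12: Y=0.0003378+0.000j on G[2,0]
R13: Y=0.07299+0.000j on G[2,0]
C4: Y=0.000+0.004601j on G[2,0]
I3: z[0]−=0.00383, z[1]+=0.00383
solve → V1=0.04831-0.01188j, V2=0.05332-0.007552j, V3=0.04519-0.01053j

2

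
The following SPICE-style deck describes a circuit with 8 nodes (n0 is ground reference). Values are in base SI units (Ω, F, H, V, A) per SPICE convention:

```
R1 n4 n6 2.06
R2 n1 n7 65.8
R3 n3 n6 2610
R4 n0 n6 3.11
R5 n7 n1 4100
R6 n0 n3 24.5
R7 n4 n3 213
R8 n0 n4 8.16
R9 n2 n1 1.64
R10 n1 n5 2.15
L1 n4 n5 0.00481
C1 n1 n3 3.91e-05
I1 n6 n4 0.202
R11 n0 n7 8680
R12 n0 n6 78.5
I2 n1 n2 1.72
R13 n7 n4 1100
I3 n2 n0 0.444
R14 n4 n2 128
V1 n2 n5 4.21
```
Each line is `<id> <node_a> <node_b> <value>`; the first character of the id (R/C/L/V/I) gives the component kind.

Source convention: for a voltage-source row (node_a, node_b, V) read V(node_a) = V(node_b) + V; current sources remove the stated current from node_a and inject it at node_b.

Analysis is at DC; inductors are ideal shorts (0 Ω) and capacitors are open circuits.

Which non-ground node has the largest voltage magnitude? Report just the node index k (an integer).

2

Element admittances at DC:
  Y(R1) = 0.4854 S between n4,n6
  Y(R2) = 0.01520 S between n1,n7
  Y(R3) = 0.0003831 S between n3,n6
  Y(R4) = 0.3215 S between n0,n6
  Y(R5) = 0.0002439 S between n7,n1
  Y(R6) = 0.04082 S between n0,n3
  Y(R7) = 0.004695 S between n4,n3
  Y(R8) = 0.1225 S between n0,n4
  Y(R9) = 0.6098 S between n2,n1
  Y(R10) = 0.4651 S between n1,n5
  L1: short n4↔n5 (DC inductor)
  Y(C1) = 0.000 S between n1,n3
  I1: injects 0.202 A into n4 (from n6)
  Y(R11) = 0.0001152 S between n0,n7
  Y(R12) = 0.01274 S between n0,n6
  I2: injects 1.72 A into n2 (from n1)
  Y(R13) = 0.0009091 S between n7,n4
  I3: injects 0.444 A into n0 (from n2)
  Y(R14) = 0.007812 S between n4,n2
  V1: constraint V(n2)−V(n5) = 4.21
Assemble and solve the 9×9 MNA system:
  V(n1)=-0.3256  V(n2)=3.097  V(n3)=-0.1214  V(n4)=-1.113  V(n5)=-1.113  V(n6)=-0.9052  V(n7)=-0.3668
  i(L1)=0.4775  i(V1)=-0.8438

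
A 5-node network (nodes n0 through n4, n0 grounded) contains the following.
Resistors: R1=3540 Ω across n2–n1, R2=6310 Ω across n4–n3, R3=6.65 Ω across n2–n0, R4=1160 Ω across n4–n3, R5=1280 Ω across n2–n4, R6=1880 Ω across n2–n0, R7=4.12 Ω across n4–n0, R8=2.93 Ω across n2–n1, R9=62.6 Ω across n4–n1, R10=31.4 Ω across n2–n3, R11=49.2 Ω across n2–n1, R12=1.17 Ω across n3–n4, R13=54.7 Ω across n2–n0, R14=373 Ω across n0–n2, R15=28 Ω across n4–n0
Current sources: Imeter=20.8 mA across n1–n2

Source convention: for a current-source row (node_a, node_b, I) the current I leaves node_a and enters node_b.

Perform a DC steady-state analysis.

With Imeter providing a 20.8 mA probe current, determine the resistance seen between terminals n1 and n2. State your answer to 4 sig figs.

R_eq = 2.658 Ω

Apply KCL at each of the 4 non-ground nodes and solve the resulting linear system.
Node n1: branches {R1, R8, R9, R11, Imeter} → V_1 = -0.05173
Node n2: branches {R1, R3, R5, R6, R8, R10, R11, R13, R14, Imeter} → V_2 = 0.003552
Node n3: branches {R2, R4, R10, R12} → V_3 = -0.001987
Node n4: branches {R2, R4, R5, R7, R9, R12, R15} → V_4 = -0.002193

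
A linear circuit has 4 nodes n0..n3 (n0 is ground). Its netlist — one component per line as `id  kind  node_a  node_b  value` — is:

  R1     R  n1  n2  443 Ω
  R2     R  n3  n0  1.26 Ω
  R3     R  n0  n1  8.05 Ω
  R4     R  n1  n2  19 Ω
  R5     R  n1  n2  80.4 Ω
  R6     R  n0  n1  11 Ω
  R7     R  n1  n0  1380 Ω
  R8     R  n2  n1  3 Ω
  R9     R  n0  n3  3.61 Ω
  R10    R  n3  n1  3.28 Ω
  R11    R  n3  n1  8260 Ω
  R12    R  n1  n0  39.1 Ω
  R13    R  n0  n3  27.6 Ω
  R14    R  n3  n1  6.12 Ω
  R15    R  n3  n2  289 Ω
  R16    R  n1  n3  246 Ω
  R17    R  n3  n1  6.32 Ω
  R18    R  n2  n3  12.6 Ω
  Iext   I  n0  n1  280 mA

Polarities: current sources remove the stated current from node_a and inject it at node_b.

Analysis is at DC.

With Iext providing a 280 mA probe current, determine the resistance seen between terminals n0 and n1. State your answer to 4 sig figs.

R_eq = 1.493 Ω

MNA unknowns: 3 node voltages V₁..V_3
R1: Y=0.002257 on G[1,2]
R2: Y=0.7937 on G[3,0]
R3: Y=0.1242 on G[0,1]
R4: Y=0.05263 on G[1,2]
R5: Y=0.01244 on G[1,2]
R6: Y=0.09091 on G[0,1]
R7: Y=0.0007246 on G[1,0]
R8: Y=0.3333 on G[2,1]
R9: Y=0.2770 on G[0,3]
R10: Y=0.3049 on G[3,1]
R11: Y=0.0001211 on G[3,1]
R12: Y=0.02558 on G[1,0]
R13: Y=0.03623 on G[0,3]
R14: Y=0.1634 on G[3,1]
R15: Y=0.003460 on G[3,2]
R16: Y=0.004065 on G[1,3]
R17: Y=0.1582 on G[3,1]
R18: Y=0.07937 on G[2,3]
Iext: z[0]−=0.28, z[1]+=0.28
solve → V1=0.4179, V2=0.3740, V3=0.1618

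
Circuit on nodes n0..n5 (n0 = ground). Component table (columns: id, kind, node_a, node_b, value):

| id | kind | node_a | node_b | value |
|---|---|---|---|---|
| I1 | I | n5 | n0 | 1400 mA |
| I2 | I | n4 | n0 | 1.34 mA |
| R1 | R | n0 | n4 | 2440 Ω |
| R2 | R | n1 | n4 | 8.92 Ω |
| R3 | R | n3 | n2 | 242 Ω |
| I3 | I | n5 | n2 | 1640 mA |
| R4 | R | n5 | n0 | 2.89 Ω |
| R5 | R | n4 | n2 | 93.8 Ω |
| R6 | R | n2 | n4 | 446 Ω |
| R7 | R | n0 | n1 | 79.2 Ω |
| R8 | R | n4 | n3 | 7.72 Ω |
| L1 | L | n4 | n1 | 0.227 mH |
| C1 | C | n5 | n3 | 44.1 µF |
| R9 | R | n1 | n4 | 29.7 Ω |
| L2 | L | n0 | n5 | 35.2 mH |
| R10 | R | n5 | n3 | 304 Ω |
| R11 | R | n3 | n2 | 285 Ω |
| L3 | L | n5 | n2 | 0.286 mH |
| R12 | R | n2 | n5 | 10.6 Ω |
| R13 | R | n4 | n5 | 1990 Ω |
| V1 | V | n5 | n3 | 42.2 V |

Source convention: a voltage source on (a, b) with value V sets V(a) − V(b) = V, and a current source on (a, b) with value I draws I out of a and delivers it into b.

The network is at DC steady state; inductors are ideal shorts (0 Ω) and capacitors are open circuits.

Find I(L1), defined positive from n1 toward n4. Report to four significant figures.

0.4426 A

MNA unknowns: 5 node voltages V₁..V_5 plus 4 source currents (L1, L2, L3, V1)
I1: z[5]−=1.4, z[0]+=1.4
I2: z[4]−=0.00134, z[0]+=0.00134
R1: Y=0.0004098 on G[0,4]
R2: Y=0.1121 on G[1,4]
R3: Y=0.004132 on G[3,2]
I3: z[5]−=1.64, z[2]+=1.64
R4: Y=0.3460 on G[5,0]
R5: Y=0.01066 on G[4,2]
R6: Y=0.002242 on G[2,4]
R7: Y=0.01263 on G[0,1]
R8: Y=0.1295 on G[4,3]
L1: row V4−V1=0, i_L1 at 4,1
C1: Y=0.000 on G[5,3]
R9: Y=0.03367 on G[1,4]
L2: row V0−V5=0, i_L2 at 0,5
R10: Y=0.003289 on G[5,3]
R11: Y=0.003509 on G[3,2]
L3: row V5−V2=0, i_L3 at 5,2
R12: Y=0.09434 on G[2,5]
R13: Y=0.0005025 on G[4,5]
V1: row V5−V3=42.2, i_V1 at 5,3
solve → V1=-35.05, V2=0.000, V3=-42.20, V4=-35.05, V5=0.000
aux → i_L1=-0.4426, i_L2=0.9444, i_L3=-0.8652, i_V1=-1.387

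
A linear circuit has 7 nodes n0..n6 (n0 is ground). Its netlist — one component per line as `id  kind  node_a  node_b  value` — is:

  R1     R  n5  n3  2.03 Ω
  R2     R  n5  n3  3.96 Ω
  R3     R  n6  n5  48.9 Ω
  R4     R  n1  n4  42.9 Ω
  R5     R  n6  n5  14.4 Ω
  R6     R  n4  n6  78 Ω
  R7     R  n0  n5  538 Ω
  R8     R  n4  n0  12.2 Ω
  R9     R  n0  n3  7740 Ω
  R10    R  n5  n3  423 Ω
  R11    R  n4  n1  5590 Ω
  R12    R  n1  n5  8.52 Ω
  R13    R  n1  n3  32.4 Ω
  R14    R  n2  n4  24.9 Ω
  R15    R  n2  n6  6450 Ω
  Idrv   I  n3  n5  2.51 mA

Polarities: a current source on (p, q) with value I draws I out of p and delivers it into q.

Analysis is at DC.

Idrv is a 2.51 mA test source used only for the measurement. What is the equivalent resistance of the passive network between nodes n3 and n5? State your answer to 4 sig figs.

R_eq = 1.295 Ω

Apply KCL at each of the 6 non-ground nodes and solve the resulting linear system.
Node n1: branches {R4, R11, R12, R13} → V_1 = -0.0002256
Node n2: branches {R14, R15} → V_2 = -3.554e-06
Node n3: branches {R1, R2, R9, R10, R13, Idrv} → V_3 = -0.002834
Node n4: branches {R4, R6, R8, R11, R14} → V_4 = -4.969e-06
Node n5: branches {R1, R2, R3, R5, R7, R10, R12, Idrv} → V_5 = 0.0004161
Node n6: branches {R3, R5, R6, R15} → V_6 = 0.0003630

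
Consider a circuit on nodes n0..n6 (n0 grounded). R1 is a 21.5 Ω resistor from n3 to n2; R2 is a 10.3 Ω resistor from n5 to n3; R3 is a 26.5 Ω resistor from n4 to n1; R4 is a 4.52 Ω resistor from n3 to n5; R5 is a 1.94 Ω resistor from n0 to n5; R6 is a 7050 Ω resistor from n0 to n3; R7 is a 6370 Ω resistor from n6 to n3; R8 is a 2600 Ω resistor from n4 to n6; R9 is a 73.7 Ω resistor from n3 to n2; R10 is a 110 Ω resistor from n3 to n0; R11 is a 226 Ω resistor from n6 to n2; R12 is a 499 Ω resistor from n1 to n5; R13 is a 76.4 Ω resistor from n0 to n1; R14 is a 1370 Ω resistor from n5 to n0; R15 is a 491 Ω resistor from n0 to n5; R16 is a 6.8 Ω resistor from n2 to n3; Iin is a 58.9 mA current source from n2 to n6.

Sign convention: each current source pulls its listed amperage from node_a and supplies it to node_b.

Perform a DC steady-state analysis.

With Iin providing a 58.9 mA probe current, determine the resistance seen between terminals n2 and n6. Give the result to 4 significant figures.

Element admittances at DC:
  Y(R1) = 0.04651 S between n3,n2
  Y(R2) = 0.09709 S between n5,n3
  Y(R3) = 0.03774 S between n4,n1
  Y(R4) = 0.2212 S between n3,n5
  Y(R5) = 0.5155 S between n0,n5
  Y(R6) = 0.0001418 S between n0,n3
  Y(R7) = 0.0001570 S between n6,n3
  Y(R8) = 0.0003846 S between n4,n6
  Y(R9) = 0.01357 S between n3,n2
  Y(R10) = 0.009091 S between n3,n0
  Y(R11) = 0.004425 S between n6,n2
  Y(R12) = 0.002004 S between n1,n5
  Y(R13) = 0.01309 S between n0,n1
  Y(R14) = 0.0007299 S between n5,n0
  Y(R15) = 0.002037 S between n0,n5
  Y(R16) = 0.1471 S between n2,n3
  Iin: injects 0.0589 A into n6 (from n2)
Assemble and solve the 6×6 MNA system:
  V(n1)=0.2906  V(n2)=-0.05044  V(n3)=-0.02021  V(n4)=0.4071  V(n5)=-0.006979  V(n6)=11.85

R_eq = 202.0 Ω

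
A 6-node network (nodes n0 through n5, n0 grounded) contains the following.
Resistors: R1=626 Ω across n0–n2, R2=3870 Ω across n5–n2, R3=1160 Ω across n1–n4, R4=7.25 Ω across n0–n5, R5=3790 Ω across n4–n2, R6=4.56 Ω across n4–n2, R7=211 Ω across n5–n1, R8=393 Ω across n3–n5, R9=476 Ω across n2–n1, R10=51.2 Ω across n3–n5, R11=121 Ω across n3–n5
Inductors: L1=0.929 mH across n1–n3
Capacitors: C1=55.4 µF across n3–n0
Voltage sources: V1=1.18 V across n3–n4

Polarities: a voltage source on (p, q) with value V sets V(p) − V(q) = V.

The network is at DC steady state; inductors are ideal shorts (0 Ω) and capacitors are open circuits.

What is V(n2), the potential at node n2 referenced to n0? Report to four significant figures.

-1.089 V

MNA unknowns: 5 node voltages V₁..V_5 plus 2 source currents (L1, V1)
R1: Y=0.001597 on G[0,2]
L1: row V1−V3=0, i_L1 at 1,3
R2: Y=0.0002584 on G[5,2]
R3: Y=0.0008621 on G[1,4]
R4: Y=0.1379 on G[0,5]
R5: Y=0.0002639 on G[4,2]
R6: Y=0.2193 on G[4,2]
R7: Y=0.004739 on G[5,1]
C1: Y=0.000 on G[3,0]
R8: Y=0.002545 on G[3,5]
R9: Y=0.002101 on G[2,1]
R10: Y=0.01953 on G[3,5]
R11: Y=0.008264 on G[3,5]
V1: row V3−V4=1.18, i_V1 at 3,4
solve → V1=0.07034, V2=-1.089, V3=0.07034, V4=-1.110, V5=0.01262
aux → i_L1=-0.003727, i_V1=-0.005478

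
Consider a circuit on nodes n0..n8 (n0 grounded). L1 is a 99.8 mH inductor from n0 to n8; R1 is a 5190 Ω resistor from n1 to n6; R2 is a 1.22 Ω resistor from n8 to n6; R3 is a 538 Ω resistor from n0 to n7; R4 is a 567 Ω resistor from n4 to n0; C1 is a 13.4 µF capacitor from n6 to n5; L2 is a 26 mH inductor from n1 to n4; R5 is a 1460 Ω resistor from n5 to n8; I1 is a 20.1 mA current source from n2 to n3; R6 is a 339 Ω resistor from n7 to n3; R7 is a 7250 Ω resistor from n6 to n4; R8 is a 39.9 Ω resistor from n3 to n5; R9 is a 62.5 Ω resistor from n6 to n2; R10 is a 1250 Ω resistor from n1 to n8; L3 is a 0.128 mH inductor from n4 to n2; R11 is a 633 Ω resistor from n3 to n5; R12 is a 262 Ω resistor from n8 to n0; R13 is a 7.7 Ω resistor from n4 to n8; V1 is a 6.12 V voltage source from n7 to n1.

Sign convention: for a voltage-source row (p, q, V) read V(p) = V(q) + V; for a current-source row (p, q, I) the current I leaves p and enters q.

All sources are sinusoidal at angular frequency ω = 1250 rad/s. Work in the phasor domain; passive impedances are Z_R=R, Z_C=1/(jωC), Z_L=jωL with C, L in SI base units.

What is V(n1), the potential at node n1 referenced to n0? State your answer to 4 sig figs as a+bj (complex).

-1.002-1.322j V

MNA unknowns: 8 node voltages V₁..V_8 plus 1 source current (V1)
L1: Y=0.000-0.008016j on G[0,8]
R1: Y=0.0001927+0.000j on G[1,6]
R2: Y=0.8197+0.000j on G[8,6]
R3: Y=0.001859+0.000j on G[0,7]
R4: Y=0.001764+0.000j on G[4,0]
C1: Y=0.000+0.01675j on G[6,5]
L2: Y=0.000-0.03077j on G[1,4]
R5: Y=0.0006849+0.000j on G[5,8]
I1: z[2]−=0.0201, z[3]+=0.0201
R6: Y=0.002950+0.000j on G[7,3]
R7: Y=0.0001379+0.000j on G[6,4]
R8: Y=0.02506+0.000j on G[3,5]
R9: Y=0.01600+0.000j on G[6,2]
R10: Y=0.0008000+0.000j on G[1,8]
L3: Y=0.000-6.250j on G[4,2]
R11: Y=0.001580+0.000j on G[3,5]
R12: Y=0.003817+0.000j on G[8,0]
R13: Y=0.1299+0.000j on G[4,8]
V1: row V7−V1=6.12, i_V1 at 7,1
solve → V1=-1.002-1.322j, V2=-1.006-0.6110j, V3=0.8068-2.434j, V4=-1.006-0.6086j, V5=-0.4249-2.557j, V6=-0.7001-0.6106j, V7=5.118-1.322j, V8=-0.7338-0.6160j
aux → i_V1=-0.02223-0.0008221j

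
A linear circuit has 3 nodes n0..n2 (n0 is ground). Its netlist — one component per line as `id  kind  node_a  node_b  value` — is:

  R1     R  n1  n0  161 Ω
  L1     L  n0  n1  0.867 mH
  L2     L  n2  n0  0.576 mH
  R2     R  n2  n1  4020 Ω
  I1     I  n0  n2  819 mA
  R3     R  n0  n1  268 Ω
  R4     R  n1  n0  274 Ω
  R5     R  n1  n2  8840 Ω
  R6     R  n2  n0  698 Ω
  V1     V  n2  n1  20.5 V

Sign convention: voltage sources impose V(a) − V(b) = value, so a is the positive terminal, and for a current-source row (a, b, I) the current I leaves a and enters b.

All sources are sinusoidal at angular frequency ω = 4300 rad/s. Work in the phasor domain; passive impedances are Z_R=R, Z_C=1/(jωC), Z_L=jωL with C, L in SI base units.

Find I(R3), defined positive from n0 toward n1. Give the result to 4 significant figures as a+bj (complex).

Apply KCL at each of the 2 non-ground nodes and solve the resulting linear system.
Node n1: branches {R1, L1, R2, R3, R4, R5, V1} → V_1 = -12.28+1.450j
Node n2: branches {L2, R2, I1, R5, R6, V1} → V_2 = 8.215+1.450j
Source currents: i(V1)=0.2145+3.315j

0.04584-0.005410j A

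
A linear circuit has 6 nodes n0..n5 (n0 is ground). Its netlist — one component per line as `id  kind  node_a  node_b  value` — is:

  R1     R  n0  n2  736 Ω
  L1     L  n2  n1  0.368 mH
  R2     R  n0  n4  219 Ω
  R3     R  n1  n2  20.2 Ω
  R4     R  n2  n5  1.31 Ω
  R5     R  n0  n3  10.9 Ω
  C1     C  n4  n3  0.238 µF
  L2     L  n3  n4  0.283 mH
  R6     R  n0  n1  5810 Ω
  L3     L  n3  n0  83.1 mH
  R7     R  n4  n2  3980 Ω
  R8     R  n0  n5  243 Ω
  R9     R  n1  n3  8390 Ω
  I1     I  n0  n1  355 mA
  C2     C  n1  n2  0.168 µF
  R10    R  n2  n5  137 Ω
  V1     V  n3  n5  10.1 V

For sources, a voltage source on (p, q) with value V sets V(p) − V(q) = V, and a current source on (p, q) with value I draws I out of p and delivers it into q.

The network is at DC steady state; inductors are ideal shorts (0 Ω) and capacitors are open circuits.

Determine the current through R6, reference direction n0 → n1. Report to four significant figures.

Apply KCL at each of the 5 non-ground nodes and solve the resulting linear system.
Node n1: branches {L1, R3, R6, R9, I1, C2} → V_1 = -9.616
Node n2: branches {R1, L1, R3, R4, R7, C2, R10} → V_2 = -9.616
Node n3: branches {R5, C1, L2, L3, R9, V1} → V_3 = 0.000
Node n4: branches {R2, C1, L2, R7} → V_4 = 0.000
Node n5: branches {R4, R8, R10, V1} → V_5 = -10.10
Source currents: i(L1)=-0.3578, i(L2)=0.002416, i(L3)=0.4113, i(V1)=-0.4148

0.001655 A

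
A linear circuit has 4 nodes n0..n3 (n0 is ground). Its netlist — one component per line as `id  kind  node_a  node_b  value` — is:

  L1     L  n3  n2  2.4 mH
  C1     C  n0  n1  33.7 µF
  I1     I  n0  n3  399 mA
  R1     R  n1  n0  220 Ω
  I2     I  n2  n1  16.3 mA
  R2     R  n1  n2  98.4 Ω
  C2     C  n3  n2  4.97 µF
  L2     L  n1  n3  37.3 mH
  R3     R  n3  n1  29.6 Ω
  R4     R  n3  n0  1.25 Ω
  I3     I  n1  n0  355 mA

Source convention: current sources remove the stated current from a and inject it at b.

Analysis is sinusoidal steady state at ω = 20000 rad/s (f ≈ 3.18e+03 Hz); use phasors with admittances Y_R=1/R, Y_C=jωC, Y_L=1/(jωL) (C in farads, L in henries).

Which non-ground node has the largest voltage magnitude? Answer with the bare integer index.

2

MNA unknowns: 3 node voltages V₁..V_3
L1: Y=0.000-0.02083j on G[3,2]
C1: Y=0.000+0.6740j on G[0,1]
I1: z[0]−=0.399, z[3]+=0.399
R1: Y=0.004545+0.000j on G[1,0]
I2: z[2]−=0.0163, z[1]+=0.0163
R2: Y=0.01016+0.000j on G[1,2]
C2: Y=0.000+0.09940j on G[3,2]
L2: Y=0.000-0.001340j on G[1,3]
R3: Y=0.03378+0.000j on G[3,1]
R4: Y=0.8000+0.000j on G[3,0]
I3: z[1]−=0.355, z[0]+=0.355
solve → V1=-0.02933+0.4715j, V2=0.4752+0.2948j, V3=0.4524+0.02203j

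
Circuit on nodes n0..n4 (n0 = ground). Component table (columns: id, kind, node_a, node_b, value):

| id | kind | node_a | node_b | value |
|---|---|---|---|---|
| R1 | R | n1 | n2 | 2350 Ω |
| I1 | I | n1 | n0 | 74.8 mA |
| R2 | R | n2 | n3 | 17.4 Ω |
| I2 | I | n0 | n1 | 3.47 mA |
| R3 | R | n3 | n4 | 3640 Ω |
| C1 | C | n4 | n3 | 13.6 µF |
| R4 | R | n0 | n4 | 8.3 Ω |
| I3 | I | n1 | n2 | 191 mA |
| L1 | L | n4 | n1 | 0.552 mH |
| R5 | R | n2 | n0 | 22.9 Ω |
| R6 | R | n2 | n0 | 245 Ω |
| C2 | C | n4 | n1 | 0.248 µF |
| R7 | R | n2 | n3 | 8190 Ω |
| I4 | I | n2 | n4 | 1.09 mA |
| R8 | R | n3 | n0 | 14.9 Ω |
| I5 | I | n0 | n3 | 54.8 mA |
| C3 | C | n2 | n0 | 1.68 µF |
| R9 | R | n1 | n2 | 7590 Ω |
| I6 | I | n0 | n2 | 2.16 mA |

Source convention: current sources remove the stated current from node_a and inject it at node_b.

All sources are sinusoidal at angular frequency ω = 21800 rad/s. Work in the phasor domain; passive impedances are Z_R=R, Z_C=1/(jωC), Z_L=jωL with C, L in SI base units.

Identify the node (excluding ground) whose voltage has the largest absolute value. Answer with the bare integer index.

Element admittances at ω=21800 rad/s:
  Y(R1) = 0.0004255+0.000j S between n1,n2
  I1: injects 0.0748 A into n0 (from n1)
  Y(R2) = 0.05747+0.000j S between n2,n3
  I2: injects 0.00347 A into n1 (from n0)
  Y(R3) = 0.0002747+0.000j S between n3,n4
  Y(C1) = 0.000+0.2965j S between n4,n3
  Y(R4) = 0.1205+0.000j S between n0,n4
  I3: injects 0.191 A into n2 (from n1)
  Y(L1) = 0.000-0.08310j S between n4,n1
  Y(R5) = 0.04367+0.000j S between n2,n0
  Y(R6) = 0.004082+0.000j S between n2,n0
  Y(C2) = 0.000+0.005406j S between n4,n1
  Y(R7) = 0.0001221+0.000j S between n2,n3
  I4: injects 0.00109 A into n4 (from n2)
  Y(R8) = 0.06711+0.000j S between n3,n0
  I5: injects 0.0548 A into n3 (from n0)
  Y(C3) = 0.000+0.03662j S between n2,n0
  Y(R9) = 0.0001318+0.000j S between n1,n2
  I6: injects 0.00216 A into n2 (from n0)
Assemble and solve the 4×4 MNA system:
  V(n1)=-0.5854-3.198j  V(n2)=1.286-0.7238j  V(n3)=-0.5048-0.4822j  V(n4)=-0.5677+0.1646j

1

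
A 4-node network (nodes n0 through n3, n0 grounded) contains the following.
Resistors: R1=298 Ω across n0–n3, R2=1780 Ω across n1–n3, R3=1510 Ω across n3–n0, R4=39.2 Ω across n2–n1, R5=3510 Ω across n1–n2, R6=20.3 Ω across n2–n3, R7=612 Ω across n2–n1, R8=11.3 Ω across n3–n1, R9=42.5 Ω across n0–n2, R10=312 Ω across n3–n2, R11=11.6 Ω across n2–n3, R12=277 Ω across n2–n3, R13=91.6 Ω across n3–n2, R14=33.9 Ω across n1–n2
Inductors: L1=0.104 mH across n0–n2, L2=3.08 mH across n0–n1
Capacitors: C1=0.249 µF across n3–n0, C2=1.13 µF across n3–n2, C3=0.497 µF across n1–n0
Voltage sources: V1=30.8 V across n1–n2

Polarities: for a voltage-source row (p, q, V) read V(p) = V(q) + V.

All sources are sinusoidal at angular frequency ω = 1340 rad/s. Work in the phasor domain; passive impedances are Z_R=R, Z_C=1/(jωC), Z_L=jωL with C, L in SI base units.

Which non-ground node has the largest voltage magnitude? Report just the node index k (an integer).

1

Apply KCL at each of the 3 non-ground nodes and solve the resulting linear system.
Node n1: branches {R2, R4, R5, R7, C3, L2, R8, R14, V1} → V_1 = 29.80-0.002321j
Node n2: branches {L1, C2, R4, R5, R6, R7, R9, R10, R11, R12, R13, R14, V1} → V_2 = -1.003-0.002321j
Node n3: branches {R1, R2, C1, C2, R3, R6, R8, R10, R11, R12, R13} → V_3 = 10.15-0.08461j
Source currents: i(V1)=-3.502+7.193j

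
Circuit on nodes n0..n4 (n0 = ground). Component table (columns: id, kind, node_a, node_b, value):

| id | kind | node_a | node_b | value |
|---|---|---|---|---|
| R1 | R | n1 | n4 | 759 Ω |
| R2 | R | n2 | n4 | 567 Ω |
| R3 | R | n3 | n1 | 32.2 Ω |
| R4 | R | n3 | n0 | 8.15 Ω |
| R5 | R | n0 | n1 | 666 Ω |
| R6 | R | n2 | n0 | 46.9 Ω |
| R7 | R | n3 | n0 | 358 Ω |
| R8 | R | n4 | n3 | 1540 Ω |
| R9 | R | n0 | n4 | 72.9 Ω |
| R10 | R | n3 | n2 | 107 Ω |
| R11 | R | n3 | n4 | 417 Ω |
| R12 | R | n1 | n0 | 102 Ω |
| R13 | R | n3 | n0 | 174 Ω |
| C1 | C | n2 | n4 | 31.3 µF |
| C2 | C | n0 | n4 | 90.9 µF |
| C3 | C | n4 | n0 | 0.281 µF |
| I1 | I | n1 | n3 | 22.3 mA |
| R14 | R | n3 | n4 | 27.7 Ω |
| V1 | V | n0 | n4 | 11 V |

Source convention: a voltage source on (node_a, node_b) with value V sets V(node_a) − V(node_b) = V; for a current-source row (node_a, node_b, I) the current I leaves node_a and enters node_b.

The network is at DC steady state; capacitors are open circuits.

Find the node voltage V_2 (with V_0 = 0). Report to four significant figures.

MNA unknowns: 4 node voltages V₁..V_4 plus 1 source current (V1)
R1: Y=0.001318 on G[1,4]
R2: Y=0.001764 on G[2,4]
R3: Y=0.03106 on G[3,1]
R4: Y=0.1227 on G[3,0]
R5: Y=0.001502 on G[0,1]
R6: Y=0.02132 on G[2,0]
R7: Y=0.002793 on G[3,0]
R8: Y=0.0006494 on G[4,3]
R9: Y=0.01372 on G[0,4]
R10: Y=0.009346 on G[3,2]
R11: Y=0.002398 on G[3,4]
R12: Y=0.009804 on G[1,0]
R13: Y=0.005747 on G[3,0]
C1: Y=0.000 on G[2,4]
C2: Y=0.000 on G[0,4]
C3: Y=0.000 on G[4,0]
I1: z[1]−=0.0223, z[3]+=0.0223
R14: Y=0.03610 on G[3,4]
V1: row V0−V4=11, i_V1 at 0,4
solve → V1=-2.524, V2=-1.280, V3=-2.366, V4=-11.00
aux → i_V1=-0.5172

-1.280 V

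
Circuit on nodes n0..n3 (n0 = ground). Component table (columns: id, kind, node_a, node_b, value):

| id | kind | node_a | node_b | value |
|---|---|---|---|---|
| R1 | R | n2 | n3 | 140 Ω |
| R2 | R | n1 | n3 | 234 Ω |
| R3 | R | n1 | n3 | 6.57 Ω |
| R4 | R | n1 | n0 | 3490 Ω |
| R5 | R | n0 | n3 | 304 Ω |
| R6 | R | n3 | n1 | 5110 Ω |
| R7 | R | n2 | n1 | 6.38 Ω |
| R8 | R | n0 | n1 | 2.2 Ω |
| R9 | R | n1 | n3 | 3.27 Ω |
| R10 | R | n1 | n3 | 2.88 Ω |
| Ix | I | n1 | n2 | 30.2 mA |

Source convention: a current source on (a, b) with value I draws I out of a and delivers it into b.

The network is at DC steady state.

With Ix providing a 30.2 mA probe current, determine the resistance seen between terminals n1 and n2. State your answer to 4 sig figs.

R_eq = 6.104 Ω

Apply KCL at each of the 3 non-ground nodes and solve the resulting linear system.
Node n1: branches {R2, R3, R4, R6, R7, R8, R9, R10, Ix} → V_1 = -1.153e-05
Node n2: branches {R1, R7, Ix} → V_2 = 0.1843
Node n3: branches {R1, R2, R3, R5, R6, R9, R10} → V_3 = 0.001594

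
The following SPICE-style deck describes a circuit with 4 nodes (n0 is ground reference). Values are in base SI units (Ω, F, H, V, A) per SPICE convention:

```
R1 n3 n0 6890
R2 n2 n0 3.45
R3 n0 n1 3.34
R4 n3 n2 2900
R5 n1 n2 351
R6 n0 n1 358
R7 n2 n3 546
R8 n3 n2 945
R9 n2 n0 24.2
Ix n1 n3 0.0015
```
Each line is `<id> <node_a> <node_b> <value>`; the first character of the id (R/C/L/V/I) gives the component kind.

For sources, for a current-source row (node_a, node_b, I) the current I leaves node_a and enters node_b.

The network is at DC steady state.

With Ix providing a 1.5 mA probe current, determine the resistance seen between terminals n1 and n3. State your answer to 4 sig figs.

R_eq = 301.9 Ω

Apply KCL at each of the 3 non-ground nodes and solve the resulting linear system.
Node n1: branches {R3, R5, R6, Ix} → V_1 = -0.004878
Node n2: branches {R2, R4, R5, R7, R8, R9} → V_2 = 0.004254
Node n3: branches {R1, R4, R7, R8, Ix} → V_3 = 0.4479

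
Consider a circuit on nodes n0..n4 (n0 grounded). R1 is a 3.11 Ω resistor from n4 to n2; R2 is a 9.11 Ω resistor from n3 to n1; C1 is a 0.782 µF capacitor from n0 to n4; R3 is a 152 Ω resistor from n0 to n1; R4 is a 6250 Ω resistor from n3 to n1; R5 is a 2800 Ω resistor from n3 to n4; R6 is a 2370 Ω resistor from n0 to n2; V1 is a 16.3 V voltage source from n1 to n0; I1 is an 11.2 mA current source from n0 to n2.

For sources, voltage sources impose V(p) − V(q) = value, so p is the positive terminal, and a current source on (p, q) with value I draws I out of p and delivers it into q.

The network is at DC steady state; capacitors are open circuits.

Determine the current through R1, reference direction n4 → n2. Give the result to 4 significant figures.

-0.001977 A

Apply KCL at each of the 4 non-ground nodes and solve the resulting linear system.
Node n1: branches {R2, R3, R4, V1} → V_1 = 16.30
Node n2: branches {R1, R6, I1} → V_2 = 21.86
Node n3: branches {R2, R4, R5} → V_3 = 16.32
Node n4: branches {R1, C1, R5} → V_4 = 21.85
Source currents: i(V1)=-0.1053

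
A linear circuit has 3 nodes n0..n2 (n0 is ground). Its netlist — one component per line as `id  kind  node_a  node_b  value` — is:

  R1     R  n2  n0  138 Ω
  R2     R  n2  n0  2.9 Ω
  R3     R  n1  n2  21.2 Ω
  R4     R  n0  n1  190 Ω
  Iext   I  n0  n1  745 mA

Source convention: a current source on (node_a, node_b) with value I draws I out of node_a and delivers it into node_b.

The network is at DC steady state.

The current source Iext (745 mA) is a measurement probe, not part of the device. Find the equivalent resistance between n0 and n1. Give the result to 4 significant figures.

R_eq = 21.34 Ω

MNA unknowns: 2 node voltages V₁..V_2
R1: Y=0.007246 on G[2,0]
R2: Y=0.3448 on G[2,0]
R3: Y=0.04717 on G[1,2]
R4: Y=0.005263 on G[0,1]
Iext: z[0]−=0.745, z[1]+=0.745
solve → V1=15.90, V2=1.878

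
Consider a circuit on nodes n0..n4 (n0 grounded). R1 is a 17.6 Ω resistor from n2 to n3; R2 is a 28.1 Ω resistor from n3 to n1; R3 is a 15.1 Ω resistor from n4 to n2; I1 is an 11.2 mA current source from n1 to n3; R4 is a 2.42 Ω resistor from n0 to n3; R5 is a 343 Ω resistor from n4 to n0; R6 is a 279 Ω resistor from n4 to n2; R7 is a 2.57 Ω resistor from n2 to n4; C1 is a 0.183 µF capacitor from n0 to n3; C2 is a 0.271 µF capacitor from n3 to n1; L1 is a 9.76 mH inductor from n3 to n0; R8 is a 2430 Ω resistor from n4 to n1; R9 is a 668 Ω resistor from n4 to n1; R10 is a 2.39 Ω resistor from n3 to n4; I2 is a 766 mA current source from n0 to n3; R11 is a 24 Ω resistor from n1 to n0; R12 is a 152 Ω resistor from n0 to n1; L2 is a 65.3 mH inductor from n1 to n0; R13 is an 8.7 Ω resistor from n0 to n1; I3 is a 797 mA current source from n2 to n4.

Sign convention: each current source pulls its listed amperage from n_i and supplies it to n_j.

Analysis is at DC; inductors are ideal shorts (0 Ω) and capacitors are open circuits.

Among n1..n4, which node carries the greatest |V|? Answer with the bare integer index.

2

Apply KCL at each of the 4 non-ground nodes and solve the resulting linear system.
Node n1: branches {R2, I1, C2, R8, R9, R11, R12, L2, R13} → V_1 = 0.000
Node n2: branches {R1, R3, R6, R7, I3} → V_2 = -1.380
Node n3: branches {R1, R2, I1, R4, C1, C2, L1, R10, I2} → V_3 = 0.000
Node n4: branches {R3, R5, R6, R7, R8, R9, R10, I3} → V_4 = 0.1853
Source currents: i(L1)=0.7763, i(L2)=-0.01085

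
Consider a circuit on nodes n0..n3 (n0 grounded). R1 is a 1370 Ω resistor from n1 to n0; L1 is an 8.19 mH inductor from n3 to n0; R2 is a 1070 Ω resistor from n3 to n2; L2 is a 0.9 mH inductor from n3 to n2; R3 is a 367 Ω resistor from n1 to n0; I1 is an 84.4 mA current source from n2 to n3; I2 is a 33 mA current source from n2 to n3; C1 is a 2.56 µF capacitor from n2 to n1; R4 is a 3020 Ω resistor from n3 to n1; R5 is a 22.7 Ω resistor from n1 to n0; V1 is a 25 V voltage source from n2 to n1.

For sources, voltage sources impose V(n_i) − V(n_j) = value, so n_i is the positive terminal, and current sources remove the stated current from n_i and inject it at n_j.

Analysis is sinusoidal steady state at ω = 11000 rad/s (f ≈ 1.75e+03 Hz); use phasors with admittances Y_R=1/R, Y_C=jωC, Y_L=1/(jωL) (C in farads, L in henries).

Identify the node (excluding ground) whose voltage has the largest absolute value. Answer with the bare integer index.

2

MNA unknowns: 3 node voltages V₁..V_3 plus 1 source current (V1)
R1: Y=0.0007299+0.000j on G[1,0]
L1: Y=0.000-0.01110j on G[3,0]
R2: Y=0.0009346+0.000j on G[3,2]
L2: Y=0.000-0.1010j on G[3,2]
R3: Y=0.002725+0.000j on G[1,0]
I1: z[2]−=0.0844, z[3]+=0.0844
I2: z[2]−=0.033, z[3]+=0.033
C1: Y=0.000+0.02816j on G[2,1]
R4: Y=0.0003311+0.000j on G[3,1]
R5: Y=0.04405+0.000j on G[1,0]
V1: row V2−V1=25, i_V1 at 2,1
solve → V1=-1.285+4.994j, V2=23.72+4.994j, V3=21.37+5.499j
aux → i_V1=-0.06854-0.4669j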